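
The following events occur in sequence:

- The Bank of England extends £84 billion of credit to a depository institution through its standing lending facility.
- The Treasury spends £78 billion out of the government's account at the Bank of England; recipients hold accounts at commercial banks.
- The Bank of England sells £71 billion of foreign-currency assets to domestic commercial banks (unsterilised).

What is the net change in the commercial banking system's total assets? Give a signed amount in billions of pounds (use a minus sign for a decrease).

+£162 billion

Discount-window loan £84 billion: bank balance sheets expand → +£84B.
Government spending £78 billion: bank balance sheets expand → +£78B.
FX sale £71 billion: just an asset swap on bank balance sheets → 0.
Net: 84 + 78 + 0 = +£162 billion.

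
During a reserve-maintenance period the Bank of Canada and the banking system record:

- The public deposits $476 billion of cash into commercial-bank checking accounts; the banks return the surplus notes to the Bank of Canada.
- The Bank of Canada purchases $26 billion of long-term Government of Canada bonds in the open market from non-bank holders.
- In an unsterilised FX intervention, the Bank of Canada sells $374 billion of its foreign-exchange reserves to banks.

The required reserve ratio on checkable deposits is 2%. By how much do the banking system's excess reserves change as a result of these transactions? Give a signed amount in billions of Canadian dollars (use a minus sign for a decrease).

+$117.96 billion

Currency deposit $476 billion: reserves +$476B, deposits +$476B.
Asset purchase (from non-banks) $26 billion: reserves +$26B, deposits +$26B.
FX sale $374 billion: reserves −$374B, deposits 0.
Totals: Δreserves = +$128B, Δdeposits = +$502B.
Δrequired reserves = 2% × +$502B = +$10.04B.
Δexcess reserves = Δreserves − Δrequired = +$128B − (+$10.04B) = +$117.96 billion.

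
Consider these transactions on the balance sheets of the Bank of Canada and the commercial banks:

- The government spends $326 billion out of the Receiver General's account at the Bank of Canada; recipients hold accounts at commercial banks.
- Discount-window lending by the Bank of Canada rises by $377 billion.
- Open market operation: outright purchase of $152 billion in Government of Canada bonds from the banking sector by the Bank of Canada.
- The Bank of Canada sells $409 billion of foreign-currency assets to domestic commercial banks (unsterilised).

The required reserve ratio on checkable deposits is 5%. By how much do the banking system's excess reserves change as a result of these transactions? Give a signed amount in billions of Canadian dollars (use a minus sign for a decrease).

+$429.7 billion

Government spending $326 billion: reserves +$326B, deposits +$326B.
Discount-window loan $377 billion: reserves +$377B, deposits 0.
OMO purchase (from banks) $152 billion: reserves +$152B, deposits 0.
FX sale $409 billion: reserves −$409B, deposits 0.
Totals: Δreserves = +$446B, Δdeposits = +$326B.
Δrequired reserves = 5% × +$326B = +$16.3B.
Δexcess reserves = Δreserves − Δrequired = +$446B − (+$16.3B) = +$429.7 billion.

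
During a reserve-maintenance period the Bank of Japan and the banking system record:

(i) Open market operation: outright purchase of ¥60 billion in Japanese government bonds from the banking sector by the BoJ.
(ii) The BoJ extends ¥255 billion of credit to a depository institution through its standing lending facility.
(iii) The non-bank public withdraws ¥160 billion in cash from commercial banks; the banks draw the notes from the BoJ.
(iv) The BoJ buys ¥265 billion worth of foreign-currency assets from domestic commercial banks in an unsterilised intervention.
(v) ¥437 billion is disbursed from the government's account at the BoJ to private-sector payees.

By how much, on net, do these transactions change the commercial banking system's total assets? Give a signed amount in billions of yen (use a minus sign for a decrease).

OMO purchase (from banks) ¥60 billion: just an asset swap on bank balance sheets → 0.
Discount-window loan ¥255 billion: bank balance sheets expand → +¥255B.
Currency withdrawal ¥160 billion: bank balance sheets shrink → −¥160B.
FX purchase ¥265 billion: just an asset swap on bank balance sheets → 0.
Government spending ¥437 billion: bank balance sheets expand → +¥437B.
Net: 0 + 255 − 160 + 0 + 437 = +¥532 billion.

+¥532 billion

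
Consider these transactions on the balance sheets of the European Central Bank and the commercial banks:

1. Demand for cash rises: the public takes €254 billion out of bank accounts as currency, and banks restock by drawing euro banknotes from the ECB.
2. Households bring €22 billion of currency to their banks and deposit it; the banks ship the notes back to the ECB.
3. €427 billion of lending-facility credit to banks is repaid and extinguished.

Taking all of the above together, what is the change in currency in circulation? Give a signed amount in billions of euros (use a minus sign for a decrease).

Currency withdrawal €254 billion: notes leave the central bank → +€254B.
Currency deposit €22 billion: notes return to the central bank → −€22B.
Discount-window repayment €427 billion: no currency enters or leaves circulation → 0.
Net: 254 − 22 + 0 = +€232 billion.

+€232 billion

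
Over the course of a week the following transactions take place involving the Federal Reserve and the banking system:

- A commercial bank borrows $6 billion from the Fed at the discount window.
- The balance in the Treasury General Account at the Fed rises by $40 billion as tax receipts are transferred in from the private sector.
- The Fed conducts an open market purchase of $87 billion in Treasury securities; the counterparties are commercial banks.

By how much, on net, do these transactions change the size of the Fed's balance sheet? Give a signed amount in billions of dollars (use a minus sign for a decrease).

+$93 billion

Fed balance sheet:
  Assets:      Securities +$87B, Loans to banks +$6B
  Liabilities: Bank reserves +$53B, Government deposits +$40B
Commercial banking system:
  Assets:      Reserves at CB +$53B, Securities −$87B
  Liabilities: Checkable deposits −$40B, Borrowings from CB +$6B
Change in total Fed assets = +$93 billion.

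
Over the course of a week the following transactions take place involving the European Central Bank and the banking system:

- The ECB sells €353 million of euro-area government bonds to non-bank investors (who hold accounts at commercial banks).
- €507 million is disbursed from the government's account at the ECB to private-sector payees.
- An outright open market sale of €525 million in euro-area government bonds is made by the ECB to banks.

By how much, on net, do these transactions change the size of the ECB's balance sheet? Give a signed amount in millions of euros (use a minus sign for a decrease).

-€878 million

Asset sale (to non-banks) €353 million: an ECB asset is shed → −€353M.
Government spending €507 million: only the composition of liabilities changes → 0.
OMO sale (to banks) €525 million: an ECB asset is shed → −€525M.
Net: −353 + 0 − 525 = -€878 million.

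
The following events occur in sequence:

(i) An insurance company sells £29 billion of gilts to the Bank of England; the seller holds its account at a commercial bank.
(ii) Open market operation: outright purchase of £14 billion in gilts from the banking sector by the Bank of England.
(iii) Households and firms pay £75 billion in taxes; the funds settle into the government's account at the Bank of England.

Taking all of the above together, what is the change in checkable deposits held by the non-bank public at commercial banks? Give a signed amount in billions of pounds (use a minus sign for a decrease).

Asset purchase (from non-banks) £29 billion: non-bank counterparties' bank balances rise → +£29B.
OMO purchase (from banks) £14 billion: the counterparty is a bank, so public deposits are unchanged → 0.
Government account inflow £75 billion: non-bank counterparties' bank balances fall → −£75B.
Net: 29 + 0 − 75 = -£46 billion.

-£46 billion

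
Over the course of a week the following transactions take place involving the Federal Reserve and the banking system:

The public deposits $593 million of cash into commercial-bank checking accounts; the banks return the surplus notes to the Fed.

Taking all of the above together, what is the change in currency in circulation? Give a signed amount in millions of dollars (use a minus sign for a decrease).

-$593 million

Currency deposit $593 million: notes return to the central bank → −$593M.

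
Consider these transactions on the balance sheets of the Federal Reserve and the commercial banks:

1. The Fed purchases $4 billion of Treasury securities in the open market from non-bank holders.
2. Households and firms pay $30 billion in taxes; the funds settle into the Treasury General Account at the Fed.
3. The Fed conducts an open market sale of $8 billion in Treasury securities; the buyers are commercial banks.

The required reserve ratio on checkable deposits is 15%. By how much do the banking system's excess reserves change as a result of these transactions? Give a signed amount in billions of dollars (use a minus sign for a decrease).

-$30.1 billion

Asset purchase (from non-banks) $4 billion: reserves +$4B, deposits +$4B.
Government account inflow $30 billion: reserves −$30B, deposits −$30B.
OMO sale (to banks) $8 billion: reserves −$8B, deposits 0.
Totals: Δreserves = −$34B, Δdeposits = −$26B.
Δrequired reserves = 15% × −$26B = −$3.9B.
Δexcess reserves = Δreserves − Δrequired = −$34B − (−$3.9B) = -$30.1 billion.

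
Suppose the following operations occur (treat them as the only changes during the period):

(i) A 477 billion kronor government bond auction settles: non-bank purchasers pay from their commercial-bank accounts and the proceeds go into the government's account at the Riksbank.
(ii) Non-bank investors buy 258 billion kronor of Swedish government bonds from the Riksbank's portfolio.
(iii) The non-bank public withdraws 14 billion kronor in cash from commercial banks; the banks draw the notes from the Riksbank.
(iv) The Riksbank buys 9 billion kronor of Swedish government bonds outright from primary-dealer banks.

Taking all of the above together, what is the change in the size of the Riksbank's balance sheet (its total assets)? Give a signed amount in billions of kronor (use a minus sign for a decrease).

Government account inflow 477 billion kronor: only the composition of liabilities changes → 0.
Asset sale (to non-banks) 258 billion kronor: a Riksbank asset is shed → −258B.
Currency withdrawal 14 billion kronor: only the composition of liabilities changes → 0.
OMO purchase (from banks) 9 billion kronor: a Riksbank asset is acquired → +9B.
Net: 0 − 258 + 0 + 9 = -249 billion.

-249 billion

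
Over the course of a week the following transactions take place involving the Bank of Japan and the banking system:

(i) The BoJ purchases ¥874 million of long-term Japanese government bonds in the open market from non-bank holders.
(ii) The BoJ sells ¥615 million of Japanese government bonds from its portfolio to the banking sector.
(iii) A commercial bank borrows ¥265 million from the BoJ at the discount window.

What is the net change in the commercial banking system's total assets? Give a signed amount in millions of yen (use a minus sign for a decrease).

+¥1139 million

Asset purchase (from non-banks) ¥874 million: bank balance sheets expand → +¥874M.
OMO sale (to banks) ¥615 million: just an asset swap on bank balance sheets → 0.
Discount-window loan ¥265 million: bank balance sheets expand → +¥265M.
Net: 874 + 0 + 265 = +¥1139 million.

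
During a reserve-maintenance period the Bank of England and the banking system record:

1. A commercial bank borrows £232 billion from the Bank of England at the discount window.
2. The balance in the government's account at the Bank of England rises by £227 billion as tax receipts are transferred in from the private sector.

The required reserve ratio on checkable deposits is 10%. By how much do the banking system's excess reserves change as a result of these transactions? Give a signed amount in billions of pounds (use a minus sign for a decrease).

Discount-window loan £232 billion: reserves +£232B, deposits 0.
Government account inflow £227 billion: reserves −£227B, deposits −£227B.
Totals: Δreserves = +£5B, Δdeposits = −£227B.
Δrequired reserves = 10% × −£227B = −£22.7B.
Δexcess reserves = Δreserves − Δrequired = +£5B − (−£22.7B) = +£27.7 billion.

+£27.7 billion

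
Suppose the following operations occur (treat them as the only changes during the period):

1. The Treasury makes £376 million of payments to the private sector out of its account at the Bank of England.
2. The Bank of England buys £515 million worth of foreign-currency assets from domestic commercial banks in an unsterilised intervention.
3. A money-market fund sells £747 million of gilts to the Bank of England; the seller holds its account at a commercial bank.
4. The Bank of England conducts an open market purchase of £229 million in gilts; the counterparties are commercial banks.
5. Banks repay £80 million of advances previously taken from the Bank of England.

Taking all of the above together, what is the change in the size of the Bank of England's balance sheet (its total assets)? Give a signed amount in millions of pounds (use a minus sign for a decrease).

+£1411 million

Government spending £376 million: only the composition of liabilities changes → 0.
FX purchase £515 million: a Bank of England asset is acquired → +£515M.
Asset purchase (from non-banks) £747 million: a Bank of England asset is acquired → +£747M.
OMO purchase (from banks) £229 million: a Bank of England asset is acquired → +£229M.
Discount-window repayment £80 million: a Bank of England asset is shed → −£80M.
Net: 0 + 515 + 747 + 229 − 80 = +£1411 million.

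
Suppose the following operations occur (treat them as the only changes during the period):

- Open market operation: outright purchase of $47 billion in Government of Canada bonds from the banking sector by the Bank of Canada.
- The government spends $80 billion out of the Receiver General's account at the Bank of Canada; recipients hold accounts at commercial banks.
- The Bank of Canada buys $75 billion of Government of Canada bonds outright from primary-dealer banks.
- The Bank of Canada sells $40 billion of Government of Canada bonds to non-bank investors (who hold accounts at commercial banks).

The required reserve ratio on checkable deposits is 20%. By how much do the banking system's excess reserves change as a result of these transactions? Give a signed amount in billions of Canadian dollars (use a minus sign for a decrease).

OMO purchase (from banks) $47 billion: reserves +$47B, deposits 0.
Government spending $80 billion: reserves +$80B, deposits +$80B.
OMO purchase (from banks) $75 billion: reserves +$75B, deposits 0.
Asset sale (to non-banks) $40 billion: reserves −$40B, deposits −$40B.
Totals: Δreserves = +$162B, Δdeposits = +$40B.
Δrequired reserves = 20% × +$40B = +$8B.
Δexcess reserves = Δreserves − Δrequired = +$162B − (+$8B) = +$154 billion.

+$154 billion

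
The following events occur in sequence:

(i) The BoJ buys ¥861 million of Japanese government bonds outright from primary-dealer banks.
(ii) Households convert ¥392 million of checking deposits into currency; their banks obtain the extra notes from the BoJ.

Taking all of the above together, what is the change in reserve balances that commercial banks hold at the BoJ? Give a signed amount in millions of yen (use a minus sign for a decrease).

OMO purchase (from banks) ¥861 million: the BoJ pays by crediting reserve accounts → +¥861M.
Currency withdrawal ¥392 million: banks swap reserves for currency → −¥392M.
Net: 861 − 392 = +¥469 million.

+¥469 million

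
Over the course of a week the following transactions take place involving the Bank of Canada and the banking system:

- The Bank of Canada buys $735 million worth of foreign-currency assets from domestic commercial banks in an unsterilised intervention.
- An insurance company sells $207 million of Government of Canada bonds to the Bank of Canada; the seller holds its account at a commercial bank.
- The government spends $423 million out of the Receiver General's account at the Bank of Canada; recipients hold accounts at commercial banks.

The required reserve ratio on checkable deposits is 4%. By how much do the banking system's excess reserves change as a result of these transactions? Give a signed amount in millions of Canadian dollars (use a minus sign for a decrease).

FX purchase $735 million: reserves +$735M, deposits 0.
Asset purchase (from non-banks) $207 million: reserves +$207M, deposits +$207M.
Government spending $423 million: reserves +$423M, deposits +$423M.
Totals: Δreserves = +$1365M, Δdeposits = +$630M.
Δrequired reserves = 4% × +$630M = +$25.2M.
Δexcess reserves = Δreserves − Δrequired = +$1365M − (+$25.2M) = +$1339.8 million.

+$1339.8 million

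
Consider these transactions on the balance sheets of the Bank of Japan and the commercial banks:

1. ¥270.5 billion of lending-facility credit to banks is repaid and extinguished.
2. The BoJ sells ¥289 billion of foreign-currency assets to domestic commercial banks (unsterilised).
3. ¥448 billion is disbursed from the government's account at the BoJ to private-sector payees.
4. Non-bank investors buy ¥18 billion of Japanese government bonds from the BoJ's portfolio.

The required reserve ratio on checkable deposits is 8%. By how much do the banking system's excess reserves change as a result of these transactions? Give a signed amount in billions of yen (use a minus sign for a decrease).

-¥163.9 billion

Discount-window repayment ¥270.5 billion: reserves −¥270.5B, deposits 0.
FX sale ¥289 billion: reserves −¥289B, deposits 0.
Government spending ¥448 billion: reserves +¥448B, deposits +¥448B.
Asset sale (to non-banks) ¥18 billion: reserves −¥18B, deposits −¥18B.
Totals: Δreserves = −¥129.5B, Δdeposits = +¥430B.
Δrequired reserves = 8% × +¥430B = +¥34.4B.
Δexcess reserves = Δreserves − Δrequired = −¥129.5B − (+¥34.4B) = -¥163.9 billion.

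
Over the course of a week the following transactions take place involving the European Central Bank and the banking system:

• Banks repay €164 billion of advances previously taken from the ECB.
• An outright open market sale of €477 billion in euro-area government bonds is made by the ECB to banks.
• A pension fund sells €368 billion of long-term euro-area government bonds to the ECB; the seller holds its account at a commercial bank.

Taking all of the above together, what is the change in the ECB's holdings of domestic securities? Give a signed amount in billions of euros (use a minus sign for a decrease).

Discount-window repayment €164 billion: the ECB's securities portfolio is untouched → 0.
OMO sale (to banks) €477 billion: securities removed from the ECB's portfolio → −€477B.
Asset purchase (from non-banks) €368 billion: securities added to the ECB's portfolio → +€368B.
Net: 0 − 477 + 368 = -€109 billion.

-€109 billion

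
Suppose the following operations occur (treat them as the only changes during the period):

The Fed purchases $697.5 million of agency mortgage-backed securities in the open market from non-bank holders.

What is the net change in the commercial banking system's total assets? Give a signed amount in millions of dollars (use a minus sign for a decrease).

+$697.5 million

Asset purchase (from non-banks) $697.5 million: bank balance sheets expand → +$697.5M.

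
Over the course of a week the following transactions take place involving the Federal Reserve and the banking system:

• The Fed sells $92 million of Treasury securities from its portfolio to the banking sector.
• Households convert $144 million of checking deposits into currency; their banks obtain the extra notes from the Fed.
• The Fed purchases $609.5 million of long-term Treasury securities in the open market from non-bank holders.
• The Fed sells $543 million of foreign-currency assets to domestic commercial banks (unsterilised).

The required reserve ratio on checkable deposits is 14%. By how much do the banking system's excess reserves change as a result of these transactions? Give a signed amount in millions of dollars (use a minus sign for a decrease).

OMO sale (to banks) $92 million: reserves −$92M, deposits 0.
Currency withdrawal $144 million: reserves −$144M, deposits −$144M.
Asset purchase (from non-banks) $609.5 million: reserves +$609.5M, deposits +$609.5M.
FX sale $543 million: reserves −$543M, deposits 0.
Totals: Δreserves = −$169.5M, Δdeposits = +$465.5M.
Δrequired reserves = 14% × +$465.5M = +$65.17M.
Δexcess reserves = Δreserves − Δrequired = −$169.5M − (+$65.17M) = -$234.67 million.

-$234.67 million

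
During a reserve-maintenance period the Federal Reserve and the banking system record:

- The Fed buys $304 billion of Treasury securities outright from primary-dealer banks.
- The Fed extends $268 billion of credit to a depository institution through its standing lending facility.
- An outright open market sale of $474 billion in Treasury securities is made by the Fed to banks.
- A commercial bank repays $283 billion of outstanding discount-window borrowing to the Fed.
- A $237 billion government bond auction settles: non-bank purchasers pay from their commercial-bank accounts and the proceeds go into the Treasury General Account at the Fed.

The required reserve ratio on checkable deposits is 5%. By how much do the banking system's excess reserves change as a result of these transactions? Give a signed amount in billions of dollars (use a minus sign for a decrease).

OMO purchase (from banks) $304 billion: reserves +$304B, deposits 0.
Discount-window loan $268 billion: reserves +$268B, deposits 0.
OMO sale (to banks) $474 billion: reserves −$474B, deposits 0.
Discount-window repayment $283 billion: reserves −$283B, deposits 0.
Government account inflow $237 billion: reserves −$237B, deposits −$237B.
Totals: Δreserves = −$422B, Δdeposits = −$237B.
Δrequired reserves = 5% × −$237B = −$11.85B.
Δexcess reserves = Δreserves − Δrequired = −$422B − (−$11.85B) = -$410.15 billion.

-$410.15 billion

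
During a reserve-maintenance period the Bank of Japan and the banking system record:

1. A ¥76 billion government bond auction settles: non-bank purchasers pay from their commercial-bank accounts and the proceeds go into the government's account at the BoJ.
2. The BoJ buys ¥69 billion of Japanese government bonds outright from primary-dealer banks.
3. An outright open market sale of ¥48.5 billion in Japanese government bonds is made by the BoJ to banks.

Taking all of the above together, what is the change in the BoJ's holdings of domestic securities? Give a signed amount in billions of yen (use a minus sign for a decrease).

Government account inflow ¥76 billion: the BoJ's securities portfolio is untouched → 0.
OMO purchase (from banks) ¥69 billion: securities added to the BoJ's portfolio → +¥69B.
OMO sale (to banks) ¥48.5 billion: securities removed from the BoJ's portfolio → −¥48.5B.
Net: 0 + 69 − 48.5 = +¥20.5 billion.

+¥20.5 billion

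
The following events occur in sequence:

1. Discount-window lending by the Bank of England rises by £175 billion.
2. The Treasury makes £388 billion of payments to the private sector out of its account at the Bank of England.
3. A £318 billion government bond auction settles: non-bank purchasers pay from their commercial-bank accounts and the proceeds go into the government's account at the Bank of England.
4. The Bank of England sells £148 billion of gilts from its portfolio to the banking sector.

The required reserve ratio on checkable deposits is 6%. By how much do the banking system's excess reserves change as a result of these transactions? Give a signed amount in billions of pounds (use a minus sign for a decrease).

+£92.8 billion

Discount-window loan £175 billion: reserves +£175B, deposits 0.
Government spending £388 billion: reserves +£388B, deposits +£388B.
Government account inflow £318 billion: reserves −£318B, deposits −£318B.
OMO sale (to banks) £148 billion: reserves −£148B, deposits 0.
Totals: Δreserves = +£97B, Δdeposits = +£70B.
Δrequired reserves = 6% × +£70B = +£4.2B.
Δexcess reserves = Δreserves − Δrequired = +£97B − (+£4.2B) = +£92.8 billion.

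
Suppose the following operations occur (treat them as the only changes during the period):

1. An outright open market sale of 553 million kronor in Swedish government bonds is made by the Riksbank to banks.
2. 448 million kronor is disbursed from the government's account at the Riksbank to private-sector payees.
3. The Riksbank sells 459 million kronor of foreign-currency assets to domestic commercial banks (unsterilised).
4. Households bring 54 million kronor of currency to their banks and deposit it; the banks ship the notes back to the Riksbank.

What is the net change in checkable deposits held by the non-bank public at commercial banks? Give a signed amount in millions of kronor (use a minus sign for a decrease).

OMO sale (to banks) 553 million kronor: the counterparty is a bank, so public deposits are unchanged → 0.
Government spending 448 million kronor: non-bank counterparties' bank balances rise → +448M.
FX sale 459 million kronor: the counterparty is a bank, so public deposits are unchanged → 0.
Currency deposit 54 million kronor: non-bank counterparties' bank balances rise → +54M.
Net: 0 + 448 + 0 + 54 = +502 million.

+502 million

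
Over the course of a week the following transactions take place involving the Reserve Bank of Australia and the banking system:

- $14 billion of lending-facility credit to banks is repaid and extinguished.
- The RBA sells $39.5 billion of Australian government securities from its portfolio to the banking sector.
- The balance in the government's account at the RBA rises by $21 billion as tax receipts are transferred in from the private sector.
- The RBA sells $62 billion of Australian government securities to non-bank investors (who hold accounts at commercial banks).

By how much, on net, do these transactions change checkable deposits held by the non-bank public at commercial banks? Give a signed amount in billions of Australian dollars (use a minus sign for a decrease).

RBA balance sheet:
  Assets:      Securities −$101.5B, Loans to banks −$14B
  Liabilities: Bank reserves −$136.5B, Government deposits +$21B
Commercial banking system:
  Assets:      Reserves at CB −$136.5B, Securities +$39.5B
  Liabilities: Checkable deposits −$83B, Borrowings from CB −$14B
So the change in checkable deposits held by the non-bank public at commercial banks is -$83 billion.

-$83 billion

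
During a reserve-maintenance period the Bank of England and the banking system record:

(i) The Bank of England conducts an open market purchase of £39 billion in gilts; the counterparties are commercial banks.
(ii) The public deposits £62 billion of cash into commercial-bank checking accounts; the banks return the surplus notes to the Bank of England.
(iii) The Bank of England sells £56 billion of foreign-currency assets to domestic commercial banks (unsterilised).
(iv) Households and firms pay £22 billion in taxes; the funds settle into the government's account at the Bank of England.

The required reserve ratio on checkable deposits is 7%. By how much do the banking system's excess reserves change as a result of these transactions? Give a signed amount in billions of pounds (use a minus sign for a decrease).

+£20.2 billion

OMO purchase (from banks) £39 billion: reserves +£39B, deposits 0.
Currency deposit £62 billion: reserves +£62B, deposits +£62B.
FX sale £56 billion: reserves −£56B, deposits 0.
Government account inflow £22 billion: reserves −£22B, deposits −£22B.
Totals: Δreserves = +£23B, Δdeposits = +£40B.
Δrequired reserves = 7% × +£40B = +£2.8B.
Δexcess reserves = Δreserves − Δrequired = +£23B − (+£2.8B) = +£20.2 billion.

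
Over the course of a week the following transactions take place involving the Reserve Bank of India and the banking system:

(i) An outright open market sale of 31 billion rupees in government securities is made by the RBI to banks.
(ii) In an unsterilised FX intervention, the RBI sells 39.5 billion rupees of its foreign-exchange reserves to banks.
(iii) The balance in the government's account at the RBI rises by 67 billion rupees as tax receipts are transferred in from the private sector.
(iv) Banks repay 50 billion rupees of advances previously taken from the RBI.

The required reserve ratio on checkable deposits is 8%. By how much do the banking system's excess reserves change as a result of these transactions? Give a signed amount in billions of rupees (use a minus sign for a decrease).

-182.14 billion

OMO sale (to banks) 31 billion rupees: reserves −31B, deposits 0.
FX sale 39.5 billion rupees: reserves −39.5B, deposits 0.
Government account inflow 67 billion rupees: reserves −67B, deposits −67B.
Discount-window repayment 50 billion rupees: reserves −50B, deposits 0.
Totals: Δreserves = −187.5B, Δdeposits = −67B.
Δrequired reserves = 8% × −67B = −5.36B.
Δexcess reserves = Δreserves − Δrequired = −187.5B − (−5.36B) = -182.14 billion.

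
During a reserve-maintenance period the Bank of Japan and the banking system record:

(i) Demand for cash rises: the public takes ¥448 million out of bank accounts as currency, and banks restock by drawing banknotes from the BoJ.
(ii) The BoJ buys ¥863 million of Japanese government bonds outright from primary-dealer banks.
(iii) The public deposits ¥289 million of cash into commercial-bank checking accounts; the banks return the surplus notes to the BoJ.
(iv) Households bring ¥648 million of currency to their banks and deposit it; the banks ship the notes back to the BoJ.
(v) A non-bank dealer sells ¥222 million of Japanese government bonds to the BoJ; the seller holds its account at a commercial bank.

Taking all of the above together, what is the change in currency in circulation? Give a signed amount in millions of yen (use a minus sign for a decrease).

-¥489 million

BoJ balance sheet:
  Assets:      Securities +¥1085M
  Liabilities: Bank reserves +¥1574M, Currency in circulation −¥489M
Commercial banking system:
  Assets:      Reserves at CB +¥1574M, Securities −¥863M
  Liabilities: Checkable deposits +¥711M
So the change in currency in circulation is -¥489 million.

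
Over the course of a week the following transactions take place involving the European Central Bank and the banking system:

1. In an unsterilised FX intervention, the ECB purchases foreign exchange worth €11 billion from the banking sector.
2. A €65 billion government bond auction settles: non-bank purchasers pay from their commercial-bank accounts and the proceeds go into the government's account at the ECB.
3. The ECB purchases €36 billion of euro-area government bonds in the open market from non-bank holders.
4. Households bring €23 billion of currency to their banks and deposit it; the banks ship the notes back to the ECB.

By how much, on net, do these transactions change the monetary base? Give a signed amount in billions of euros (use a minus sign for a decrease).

ECB balance sheet:
  Assets:      Securities +€36B, Foreign assets +€11B
  Liabilities: Bank reserves +€5B, Currency in circulation −€23B, Government deposits +€65B
Commercial banking system:
  Assets:      Reserves at CB +€5B, Foreign assets −€11B
  Liabilities: Checkable deposits −€6B
Monetary base = currency + reserves: −€23B + (+€5B) = -€18 billion.

-€18 billion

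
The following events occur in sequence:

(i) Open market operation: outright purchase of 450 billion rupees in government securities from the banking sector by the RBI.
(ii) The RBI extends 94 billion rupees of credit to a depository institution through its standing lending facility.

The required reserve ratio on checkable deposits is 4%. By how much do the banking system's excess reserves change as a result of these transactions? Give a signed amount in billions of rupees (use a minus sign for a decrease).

+544 billion

OMO purchase (from banks) 450 billion rupees: reserves +450B, deposits 0.
Discount-window loan 94 billion rupees: reserves +94B, deposits 0.
Totals: Δreserves = +544B, Δdeposits = 0.
Δrequired reserves = 4% × 0 = 0.
Δexcess reserves = Δreserves − Δrequired = +544B − (0) = +544 billion.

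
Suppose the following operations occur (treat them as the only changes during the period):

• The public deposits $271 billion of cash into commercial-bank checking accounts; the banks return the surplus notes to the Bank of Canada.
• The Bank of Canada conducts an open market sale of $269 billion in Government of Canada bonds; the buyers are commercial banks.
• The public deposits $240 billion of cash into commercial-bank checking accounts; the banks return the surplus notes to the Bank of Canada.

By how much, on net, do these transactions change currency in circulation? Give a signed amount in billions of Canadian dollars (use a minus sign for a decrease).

Currency deposit $271 billion: notes return to the central bank → −$271B.
OMO sale (to banks) $269 billion: no currency enters or leaves circulation → 0.
Currency deposit $240 billion: notes return to the central bank → −$240B.
Net: −271 + 0 − 240 = -$511 billion.

-$511 billion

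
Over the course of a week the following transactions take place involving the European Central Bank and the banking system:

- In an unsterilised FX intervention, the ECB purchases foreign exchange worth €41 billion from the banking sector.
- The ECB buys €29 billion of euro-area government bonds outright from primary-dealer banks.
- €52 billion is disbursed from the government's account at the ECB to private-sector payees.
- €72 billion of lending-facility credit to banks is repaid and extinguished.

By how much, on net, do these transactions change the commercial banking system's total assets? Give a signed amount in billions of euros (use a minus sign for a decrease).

FX purchase €41 billion: just an asset swap on bank balance sheets → 0.
OMO purchase (from banks) €29 billion: just an asset swap on bank balance sheets → 0.
Government spending €52 billion: bank balance sheets expand → +€52B.
Discount-window repayment €72 billion: bank balance sheets shrink → −€72B.
Net: 0 + 0 + 52 − 72 = -€20 billion.

-€20 billion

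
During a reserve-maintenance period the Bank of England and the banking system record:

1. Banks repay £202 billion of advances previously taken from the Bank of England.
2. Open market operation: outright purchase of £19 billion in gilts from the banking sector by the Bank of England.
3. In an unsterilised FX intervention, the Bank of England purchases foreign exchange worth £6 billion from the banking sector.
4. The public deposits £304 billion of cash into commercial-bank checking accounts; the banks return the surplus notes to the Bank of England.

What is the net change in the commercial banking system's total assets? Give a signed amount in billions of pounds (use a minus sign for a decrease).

Discount-window repayment £202 billion: bank balance sheets shrink → −£202B.
OMO purchase (from banks) £19 billion: just an asset swap on bank balance sheets → 0.
FX purchase £6 billion: just an asset swap on bank balance sheets → 0.
Currency deposit £304 billion: bank balance sheets expand → +£304B.
Net: −202 + 0 + 0 + 304 = +£102 billion.

+£102 billion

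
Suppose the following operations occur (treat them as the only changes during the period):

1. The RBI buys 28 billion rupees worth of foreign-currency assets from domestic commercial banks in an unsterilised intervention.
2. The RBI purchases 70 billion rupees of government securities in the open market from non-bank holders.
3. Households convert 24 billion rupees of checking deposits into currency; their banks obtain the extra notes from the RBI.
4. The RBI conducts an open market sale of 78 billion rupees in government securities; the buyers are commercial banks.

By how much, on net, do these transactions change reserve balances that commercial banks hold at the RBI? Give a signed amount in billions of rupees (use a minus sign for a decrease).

FX purchase 28 billion rupees: the RBI pays by crediting reserve accounts → +28B.
Asset purchase (from non-banks) 70 billion rupees: the RBI pays by crediting reserve accounts → +70B.
Currency withdrawal 24 billion rupees: banks swap reserves for currency → −24B.
OMO sale (to banks) 78 billion rupees: the buying banks pay out of their reserve balances → −78B.
Net: 28 + 70 − 24 − 78 = -4 billion.

-4 billion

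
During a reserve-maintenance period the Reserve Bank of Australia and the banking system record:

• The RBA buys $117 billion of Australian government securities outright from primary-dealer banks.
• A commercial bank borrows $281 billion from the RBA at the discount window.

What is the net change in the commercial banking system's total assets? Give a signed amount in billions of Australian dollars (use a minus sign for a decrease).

RBA balance sheet:
  Assets:      Securities +$117B, Loans to banks +$281B
  Liabilities: Bank reserves +$398B
Commercial banking system:
  Assets:      Reserves at CB +$398B, Securities −$117B
  Liabilities: Borrowings from CB +$281B
Change in total bank assets = +$281 billion.

+$281 billion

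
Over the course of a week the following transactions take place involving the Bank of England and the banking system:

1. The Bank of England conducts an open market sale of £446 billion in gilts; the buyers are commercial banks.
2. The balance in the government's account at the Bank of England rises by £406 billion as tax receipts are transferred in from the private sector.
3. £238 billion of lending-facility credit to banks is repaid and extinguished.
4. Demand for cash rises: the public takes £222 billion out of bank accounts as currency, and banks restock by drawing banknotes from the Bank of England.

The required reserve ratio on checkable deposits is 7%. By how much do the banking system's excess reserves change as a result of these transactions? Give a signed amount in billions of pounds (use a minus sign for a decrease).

OMO sale (to banks) £446 billion: reserves −£446B, deposits 0.
Government account inflow £406 billion: reserves −£406B, deposits −£406B.
Discount-window repayment £238 billion: reserves −£238B, deposits 0.
Currency withdrawal £222 billion: reserves −£222B, deposits −£222B.
Totals: Δreserves = −£1312B, Δdeposits = −£628B.
Δrequired reserves = 7% × −£628B = −£43.96B.
Δexcess reserves = Δreserves − Δrequired = −£1312B − (−£43.96B) = -£1268.04 billion.

-£1268.04 billion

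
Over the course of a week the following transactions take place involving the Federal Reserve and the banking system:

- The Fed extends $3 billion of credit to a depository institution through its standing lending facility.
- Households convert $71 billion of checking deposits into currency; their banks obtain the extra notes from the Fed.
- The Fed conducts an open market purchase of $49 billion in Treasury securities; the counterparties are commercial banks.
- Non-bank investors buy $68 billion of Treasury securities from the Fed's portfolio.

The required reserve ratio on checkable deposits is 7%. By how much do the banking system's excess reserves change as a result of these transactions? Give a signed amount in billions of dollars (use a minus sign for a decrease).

Discount-window loan $3 billion: reserves +$3B, deposits 0.
Currency withdrawal $71 billion: reserves −$71B, deposits −$71B.
OMO purchase (from banks) $49 billion: reserves +$49B, deposits 0.
Asset sale (to non-banks) $68 billion: reserves −$68B, deposits −$68B.
Totals: Δreserves = −$87B, Δdeposits = −$139B.
Δrequired reserves = 7% × −$139B = −$9.73B.
Δexcess reserves = Δreserves − Δrequired = −$87B − (−$9.73B) = -$77.27 billion.

-$77.27 billion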